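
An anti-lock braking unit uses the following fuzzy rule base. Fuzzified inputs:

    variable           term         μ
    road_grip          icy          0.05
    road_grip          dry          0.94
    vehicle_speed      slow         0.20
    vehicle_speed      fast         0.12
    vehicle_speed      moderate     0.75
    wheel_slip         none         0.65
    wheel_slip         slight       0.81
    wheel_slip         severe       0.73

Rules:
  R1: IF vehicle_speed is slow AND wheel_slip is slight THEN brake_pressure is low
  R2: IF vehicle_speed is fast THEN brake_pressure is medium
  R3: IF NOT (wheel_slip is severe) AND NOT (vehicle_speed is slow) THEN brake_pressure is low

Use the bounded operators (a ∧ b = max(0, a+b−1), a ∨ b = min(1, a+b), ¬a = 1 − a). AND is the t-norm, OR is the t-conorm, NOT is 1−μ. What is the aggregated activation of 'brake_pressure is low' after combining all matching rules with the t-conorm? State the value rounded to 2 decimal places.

0.08

R1: slow=0.20, slight=0.81; AND[max(0, a+b−1)] → w = 0.01
R2: fast=0.12 → w = 0.12
R3: ¬severe=1−0.73=0.27, ¬slow=1−0.20=0.80; AND[max(0, a+b−1)] → w = 0.07
Rules with consequent 'low': {R1, R3} → strengths 0.01, 0.07
Aggregate via t-conorm [min(1, a+b)]: 0.08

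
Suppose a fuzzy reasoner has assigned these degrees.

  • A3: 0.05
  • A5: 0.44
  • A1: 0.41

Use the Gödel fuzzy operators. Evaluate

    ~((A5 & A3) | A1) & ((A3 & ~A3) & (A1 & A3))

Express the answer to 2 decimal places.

0.05

A5 & A3 = min(a, b) on (0.44, 0.05) = 0.05
(A5 & A3) | A1 = max(a, b) on (0.05, 0.41) = 0.41
~((A5 & A3) | A1) = 1 − 0.41 = 0.59
~A3 = 1 − 0.05 = 0.95
A3 & ~A3 = min(a, b) on (0.05, 0.95) = 0.05
A1 & A3 = min(a, b) on (0.41, 0.05) = 0.05
(A3 & ~A3) & (A1 & A3) = min(a, b) on (0.05, 0.05) = 0.05
~((A5 & A3) | A1) & ((A3 & ~A3) & (A1 & A3)) = min(a, b) on (0.59, 0.05) = 0.05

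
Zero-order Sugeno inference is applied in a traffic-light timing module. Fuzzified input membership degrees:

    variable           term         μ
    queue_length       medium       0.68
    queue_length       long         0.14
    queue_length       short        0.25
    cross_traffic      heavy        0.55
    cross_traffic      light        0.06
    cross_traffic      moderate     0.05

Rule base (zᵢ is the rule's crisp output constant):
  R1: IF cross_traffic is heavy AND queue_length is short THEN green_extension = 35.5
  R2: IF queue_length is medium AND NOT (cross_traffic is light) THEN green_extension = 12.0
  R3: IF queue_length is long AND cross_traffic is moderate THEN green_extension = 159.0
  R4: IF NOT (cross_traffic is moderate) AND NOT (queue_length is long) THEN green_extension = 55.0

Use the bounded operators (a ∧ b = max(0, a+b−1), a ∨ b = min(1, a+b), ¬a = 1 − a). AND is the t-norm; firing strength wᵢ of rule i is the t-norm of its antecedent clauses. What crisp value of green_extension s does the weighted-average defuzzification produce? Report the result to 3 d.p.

36.357

R1 (z=35.5): heavy=0.55, short=0.25; AND[max(0, a+b−1)] → w = 0.00
R2 (z=12.0): medium=0.68, ¬light=1−0.06=0.94; AND[max(0, a+b−1)] → w = 0.62
R3 (z=159.0): long=0.14, moderate=0.05; AND[max(0, a+b−1)] → w = 0.00
R4 (z=55.0): ¬moderate=1−0.05=0.95, ¬long=1−0.14=0.86; AND[max(0, a+b−1)] → w = 0.81
Weighted average = (0.00·35.5 + 0.62·12.0 + 0.00·159.0 + 0.81·55.0) / (0.00 + 0.62 + 0.00 + 0.81)
  = 51.9900 / 1.4300 = 36.357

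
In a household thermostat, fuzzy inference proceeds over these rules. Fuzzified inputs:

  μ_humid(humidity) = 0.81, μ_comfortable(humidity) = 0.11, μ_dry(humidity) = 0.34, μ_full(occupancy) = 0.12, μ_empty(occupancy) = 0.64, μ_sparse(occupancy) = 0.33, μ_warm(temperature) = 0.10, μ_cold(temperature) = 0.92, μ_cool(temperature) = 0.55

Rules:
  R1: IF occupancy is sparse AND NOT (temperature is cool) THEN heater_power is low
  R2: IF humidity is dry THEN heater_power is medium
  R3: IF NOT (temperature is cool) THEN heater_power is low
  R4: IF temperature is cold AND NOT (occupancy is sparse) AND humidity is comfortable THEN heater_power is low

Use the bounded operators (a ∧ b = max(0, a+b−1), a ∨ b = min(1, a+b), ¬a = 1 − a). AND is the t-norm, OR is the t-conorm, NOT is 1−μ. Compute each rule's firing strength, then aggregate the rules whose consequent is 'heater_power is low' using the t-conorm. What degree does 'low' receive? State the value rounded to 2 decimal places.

R1: sparse=0.33, ¬cool=1−0.55=0.45; AND[max(0, a+b−1)] → w = 0.00
R2: dry=0.34 → w = 0.34
R3: ¬cool=1−0.55=0.45 → w = 0.45
R4: cold=0.92, ¬sparse=1−0.33=0.67, comfortable=0.11; AND[max(0, a+b−1)] → w = 0.00
Rules with consequent 'low': {R1, R3, R4} → strengths 0.00, 0.45, 0.00
Aggregate via t-conorm [min(1, a+b)]: 0.45

0.45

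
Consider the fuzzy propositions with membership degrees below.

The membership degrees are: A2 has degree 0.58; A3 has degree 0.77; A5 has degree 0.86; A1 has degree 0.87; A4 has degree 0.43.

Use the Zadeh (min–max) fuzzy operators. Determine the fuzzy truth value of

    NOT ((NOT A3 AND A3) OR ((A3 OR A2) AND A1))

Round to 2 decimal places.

NOT A3 = 1 − 0.77 = 0.23
NOT A3 AND A3 = min(a, b) on (0.23, 0.77) = 0.23
A3 OR A2 = max(a, b) on (0.77, 0.58) = 0.77
(A3 OR A2) AND A1 = min(a, b) on (0.77, 0.87) = 0.77
(NOT A3 AND A3) OR ((A3 OR A2) AND A1) = max(a, b) on (0.23, 0.77) = 0.77
NOT ((NOT A3 AND A3) OR ((A3 OR A2) AND A1)) = 1 − 0.77 = 0.23

0.23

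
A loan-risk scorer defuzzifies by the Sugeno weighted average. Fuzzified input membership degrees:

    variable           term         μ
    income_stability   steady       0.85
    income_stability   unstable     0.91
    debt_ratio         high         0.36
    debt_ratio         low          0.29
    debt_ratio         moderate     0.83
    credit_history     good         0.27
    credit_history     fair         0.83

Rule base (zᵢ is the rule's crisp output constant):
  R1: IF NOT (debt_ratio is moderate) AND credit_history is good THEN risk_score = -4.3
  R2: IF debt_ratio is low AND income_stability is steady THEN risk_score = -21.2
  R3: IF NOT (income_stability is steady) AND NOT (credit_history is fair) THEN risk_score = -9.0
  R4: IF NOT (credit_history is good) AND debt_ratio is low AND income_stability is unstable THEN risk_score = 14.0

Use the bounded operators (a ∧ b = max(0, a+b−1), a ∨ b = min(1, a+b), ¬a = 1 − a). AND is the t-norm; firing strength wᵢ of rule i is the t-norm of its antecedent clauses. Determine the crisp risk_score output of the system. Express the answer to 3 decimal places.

R1 (z=-4.3): ¬moderate=1−0.83=0.17, good=0.27; AND[max(0, a+b−1)] → w = 0.00
R2 (z=-21.2): low=0.29, steady=0.85; AND[max(0, a+b−1)] → w = 0.14
R3 (z=-9.0): ¬steady=1−0.85=0.15, ¬fair=1−0.83=0.17; AND[max(0, a+b−1)] → w = 0.00
R4 (z=14.0): ¬good=1−0.27=0.73, low=0.29, unstable=0.91; AND[max(0, a+b−1)] → w = 0.00
Weighted average = (0.00·-4.3 + 0.14·-21.2 + 0.00·-9.0 + 0.00·14.0) / (0.00 + 0.14 + 0.00 + 0.00)
  = -2.9680 / 0.1400 = -21.200

-21.200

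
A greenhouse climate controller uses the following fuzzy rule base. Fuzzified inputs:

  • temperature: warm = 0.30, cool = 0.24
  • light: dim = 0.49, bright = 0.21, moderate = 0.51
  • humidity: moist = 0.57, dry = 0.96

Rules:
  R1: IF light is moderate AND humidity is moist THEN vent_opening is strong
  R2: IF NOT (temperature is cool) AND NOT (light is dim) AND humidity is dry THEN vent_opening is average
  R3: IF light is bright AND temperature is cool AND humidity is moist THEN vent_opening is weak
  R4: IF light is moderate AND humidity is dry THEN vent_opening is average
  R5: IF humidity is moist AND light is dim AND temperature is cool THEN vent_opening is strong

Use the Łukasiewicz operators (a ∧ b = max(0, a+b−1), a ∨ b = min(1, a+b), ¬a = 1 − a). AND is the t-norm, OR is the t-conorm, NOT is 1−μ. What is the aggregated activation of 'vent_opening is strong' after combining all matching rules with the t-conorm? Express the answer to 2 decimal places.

0.08

R1: moderate=0.51, moist=0.57; AND[max(0, a+b−1)] → w = 0.08
R2: ¬cool=1−0.24=0.76, ¬dim=1−0.49=0.51, dry=0.96; AND[max(0, a+b−1)] → w = 0.23
R3: bright=0.21, cool=0.24, moist=0.57; AND[max(0, a+b−1)] → w = 0.00
R4: moderate=0.51, dry=0.96; AND[max(0, a+b−1)] → w = 0.47
R5: moist=0.57, dim=0.49, cool=0.24; AND[max(0, a+b−1)] → w = 0.00
Rules with consequent 'strong': {R1, R5} → strengths 0.08, 0.00
Aggregate via t-conorm [min(1, a+b)]: 0.08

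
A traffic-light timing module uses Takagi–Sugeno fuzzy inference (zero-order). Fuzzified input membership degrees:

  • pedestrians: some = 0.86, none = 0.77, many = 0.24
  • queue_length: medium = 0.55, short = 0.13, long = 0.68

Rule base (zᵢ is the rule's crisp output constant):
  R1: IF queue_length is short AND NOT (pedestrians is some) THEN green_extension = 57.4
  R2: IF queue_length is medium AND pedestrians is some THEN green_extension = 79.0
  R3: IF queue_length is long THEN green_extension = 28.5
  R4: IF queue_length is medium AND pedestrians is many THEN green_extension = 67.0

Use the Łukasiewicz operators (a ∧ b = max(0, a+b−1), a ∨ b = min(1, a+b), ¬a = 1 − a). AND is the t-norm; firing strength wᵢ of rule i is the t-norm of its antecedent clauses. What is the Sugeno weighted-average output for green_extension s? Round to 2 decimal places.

R1 (z=57.4): short=0.13, ¬some=1−0.86=0.14; AND[max(0, a+b−1)] → w = 0.00
R2 (z=79.0): medium=0.55, some=0.86; AND[max(0, a+b−1)] → w = 0.41
R3 (z=28.5): long=0.68 → w = 0.68
R4 (z=67.0): medium=0.55, many=0.24; AND[max(0, a+b−1)] → w = 0.00
Weighted average = (0.00·57.4 + 0.41·79.0 + 0.68·28.5 + 0.00·67.0) / (0.00 + 0.41 + 0.68 + 0.00)
  = 51.7700 / 1.0900 = 47.50

47.50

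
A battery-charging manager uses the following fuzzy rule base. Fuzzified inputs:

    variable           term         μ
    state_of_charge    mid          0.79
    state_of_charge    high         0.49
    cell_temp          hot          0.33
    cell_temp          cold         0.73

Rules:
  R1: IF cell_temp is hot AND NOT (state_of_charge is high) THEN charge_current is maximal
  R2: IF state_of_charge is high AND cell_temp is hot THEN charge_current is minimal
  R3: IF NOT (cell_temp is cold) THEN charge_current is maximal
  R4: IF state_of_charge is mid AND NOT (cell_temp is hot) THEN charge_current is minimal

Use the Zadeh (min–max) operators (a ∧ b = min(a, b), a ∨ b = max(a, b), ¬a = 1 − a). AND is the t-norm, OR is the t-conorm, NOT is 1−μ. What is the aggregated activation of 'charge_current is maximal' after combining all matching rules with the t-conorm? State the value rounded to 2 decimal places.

R1: hot=0.33, ¬high=1−0.49=0.51; AND[min(a, b)] → w = 0.33
R2: high=0.49, hot=0.33; AND[min(a, b)] → w = 0.33
R3: ¬cold=1−0.73=0.27 → w = 0.27
R4: mid=0.79, ¬hot=1−0.33=0.67; AND[min(a, b)] → w = 0.67
Rules with consequent 'maximal': {R1, R3} → strengths 0.33, 0.27
Aggregate via t-conorm [max(a, b)]: 0.33

0.33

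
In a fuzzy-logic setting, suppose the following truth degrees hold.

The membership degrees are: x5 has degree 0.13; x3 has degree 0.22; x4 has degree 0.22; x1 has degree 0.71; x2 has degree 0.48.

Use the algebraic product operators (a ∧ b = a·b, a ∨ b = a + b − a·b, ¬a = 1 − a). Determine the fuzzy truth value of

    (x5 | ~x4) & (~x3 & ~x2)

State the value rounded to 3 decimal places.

~x4 = 1 − 0.2200 = 0.7800
x5 | ~x4 = a + b − a·b on (0.1300, 0.7800) = 0.8086
~x3 = 1 − 0.2200 = 0.7800
~x2 = 1 − 0.4800 = 0.5200
~x3 & ~x2 = a·b on (0.7800, 0.5200) = 0.4056
(x5 | ~x4) & (~x3 & ~x2) = a·b on (0.8086, 0.4056) = 0.3280

0.328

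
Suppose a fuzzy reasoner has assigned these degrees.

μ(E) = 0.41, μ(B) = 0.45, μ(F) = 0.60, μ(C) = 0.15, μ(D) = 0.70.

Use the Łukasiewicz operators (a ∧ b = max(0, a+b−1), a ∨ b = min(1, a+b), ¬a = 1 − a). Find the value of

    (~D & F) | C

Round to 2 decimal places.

0.15

~D = 1 − 0.70 = 0.30
~D & F = max(0, a+b−1) on (0.30, 0.60) = 0.00
(~D & F) | C = min(1, a+b) on (0.00, 0.15) = 0.15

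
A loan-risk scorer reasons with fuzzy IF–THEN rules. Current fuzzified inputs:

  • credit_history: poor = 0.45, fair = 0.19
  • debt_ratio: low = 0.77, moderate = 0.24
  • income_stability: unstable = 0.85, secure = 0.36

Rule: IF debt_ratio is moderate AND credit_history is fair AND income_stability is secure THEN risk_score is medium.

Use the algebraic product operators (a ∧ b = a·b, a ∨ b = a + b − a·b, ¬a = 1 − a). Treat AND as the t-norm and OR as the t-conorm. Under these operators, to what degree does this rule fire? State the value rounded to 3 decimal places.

0.016

firing strength: moderate=0.24, fair=0.19, secure=0.36; AND[a·b] → w = 0.0164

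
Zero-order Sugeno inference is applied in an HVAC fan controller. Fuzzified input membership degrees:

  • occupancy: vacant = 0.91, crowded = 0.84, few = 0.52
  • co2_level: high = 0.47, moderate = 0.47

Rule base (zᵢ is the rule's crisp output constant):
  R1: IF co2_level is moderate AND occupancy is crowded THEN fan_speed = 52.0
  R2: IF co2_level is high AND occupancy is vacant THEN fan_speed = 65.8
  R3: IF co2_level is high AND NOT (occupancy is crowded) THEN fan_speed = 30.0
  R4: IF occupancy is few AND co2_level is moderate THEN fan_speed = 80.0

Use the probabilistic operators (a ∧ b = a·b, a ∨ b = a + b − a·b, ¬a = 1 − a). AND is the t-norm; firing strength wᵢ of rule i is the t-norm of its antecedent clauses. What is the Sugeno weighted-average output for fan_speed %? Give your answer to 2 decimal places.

61.71

R1 (z=52.0): moderate=0.47, crowded=0.84; AND[a·b] → w = 0.3948
R2 (z=65.8): high=0.47, vacant=0.91; AND[a·b] → w = 0.4277
R3 (z=30.0): high=0.47, ¬crowded=1−0.84=0.16; AND[a·b] → w = 0.0752
R4 (z=80.0): few=0.52, moderate=0.47; AND[a·b] → w = 0.2444
Weighted average = (0.3948·52.0 + 0.4277·65.8 + 0.0752·30.0 + 0.2444·80.0) / (0.3948 + 0.4277 + 0.0752 + 0.2444)
  = 70.4803 / 1.1421 = 61.71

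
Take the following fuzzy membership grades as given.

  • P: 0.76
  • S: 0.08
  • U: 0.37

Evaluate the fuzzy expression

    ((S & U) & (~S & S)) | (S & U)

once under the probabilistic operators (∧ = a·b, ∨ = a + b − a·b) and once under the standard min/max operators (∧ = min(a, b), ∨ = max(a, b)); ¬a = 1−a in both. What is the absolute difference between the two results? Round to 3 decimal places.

Under probabilistic:
  S & U = a·b on (0.0800, 0.3700) = 0.0296
  ~S = 1 − 0.0800 = 0.9200
  ~S & S = a·b on (0.9200, 0.0800) = 0.0736
  (S & U) & (~S & S) = a·b on (0.0296, 0.0736) = 0.0022
  S & U = a·b on (0.0800, 0.3700) = 0.0296
  ((S & U) & (~S & S)) | (S & U) = a + b − a·b on (0.0022, 0.0296) = 0.0317
  → value = 0.0317
Under standard min/max:
  S & U = min(a, b) on (0.08, 0.37) = 0.08
  ~S = 1 − 0.08 = 0.92
  ~S & S = min(a, b) on (0.92, 0.08) = 0.08
  (S & U) & (~S & S) = min(a, b) on (0.08, 0.08) = 0.08
  S & U = min(a, b) on (0.08, 0.37) = 0.08
  ((S & U) & (~S & S)) | (S & U) = max(a, b) on (0.08, 0.08) = 0.08
  → value = 0.0800
|0.0317 − 0.0800| = 0.048

0.048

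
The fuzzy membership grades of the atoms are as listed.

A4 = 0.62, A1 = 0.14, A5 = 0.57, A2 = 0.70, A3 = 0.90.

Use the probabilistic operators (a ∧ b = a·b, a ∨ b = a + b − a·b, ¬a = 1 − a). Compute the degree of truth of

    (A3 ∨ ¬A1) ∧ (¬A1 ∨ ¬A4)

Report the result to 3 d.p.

¬A1 = 1 − 0.1400 = 0.8600
A3 ∨ ¬A1 = a + b − a·b on (0.9000, 0.8600) = 0.9860
¬A1 = 1 − 0.1400 = 0.8600
¬A4 = 1 − 0.6200 = 0.3800
¬A1 ∨ ¬A4 = a + b − a·b on (0.8600, 0.3800) = 0.9132
(A3 ∨ ¬A1) ∧ (¬A1 ∨ ¬A4) = a·b on (0.9860, 0.9132) = 0.9004

0.900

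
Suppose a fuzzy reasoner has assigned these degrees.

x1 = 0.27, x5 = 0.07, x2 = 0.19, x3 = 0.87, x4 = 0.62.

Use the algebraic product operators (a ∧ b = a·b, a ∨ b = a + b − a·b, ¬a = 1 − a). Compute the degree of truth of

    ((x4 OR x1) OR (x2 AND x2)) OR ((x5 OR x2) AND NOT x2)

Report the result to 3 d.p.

0.786

x4 OR x1 = a + b − a·b on (0.6200, 0.2700) = 0.7226
x2 AND x2 = a·b on (0.1900, 0.1900) = 0.0361
(x4 OR x1) OR (x2 AND x2) = a + b − a·b on (0.7226, 0.0361) = 0.7326
x5 OR x2 = a + b − a·b on (0.0700, 0.1900) = 0.2467
NOT x2 = 1 − 0.1900 = 0.8100
(x5 OR x2) AND NOT x2 = a·b on (0.2467, 0.8100) = 0.1998
((x4 OR x1) OR (x2 AND x2)) OR ((x5 OR x2) AND NOT x2) = a + b − a·b on (0.7326, 0.1998) = 0.7860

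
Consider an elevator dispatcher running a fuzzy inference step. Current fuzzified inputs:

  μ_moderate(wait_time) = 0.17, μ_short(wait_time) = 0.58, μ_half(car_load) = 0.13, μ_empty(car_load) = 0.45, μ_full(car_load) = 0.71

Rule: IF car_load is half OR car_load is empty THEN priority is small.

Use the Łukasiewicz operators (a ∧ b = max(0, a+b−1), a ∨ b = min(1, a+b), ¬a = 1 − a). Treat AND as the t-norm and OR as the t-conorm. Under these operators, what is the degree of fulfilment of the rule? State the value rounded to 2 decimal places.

firing strength: half=0.13, empty=0.45; OR[min(1, a+b)] → w = 0.58

0.58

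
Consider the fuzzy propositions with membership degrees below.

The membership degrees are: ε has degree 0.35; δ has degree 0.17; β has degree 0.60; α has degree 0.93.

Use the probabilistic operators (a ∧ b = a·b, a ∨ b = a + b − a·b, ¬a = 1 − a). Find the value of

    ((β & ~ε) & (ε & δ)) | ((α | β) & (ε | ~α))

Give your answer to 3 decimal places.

~ε = 1 − 0.3500 = 0.6500
β & ~ε = a·b on (0.6000, 0.6500) = 0.3900
ε & δ = a·b on (0.3500, 0.1700) = 0.0595
(β & ~ε) & (ε & δ) = a·b on (0.3900, 0.0595) = 0.0232
α | β = a + b − a·b on (0.9300, 0.6000) = 0.9720
~α = 1 − 0.9300 = 0.0700
ε | ~α = a + b − a·b on (0.3500, 0.0700) = 0.3955
(α | β) & (ε | ~α) = a·b on (0.9720, 0.3955) = 0.3844
((β & ~ε) & (ε & δ)) | ((α | β) & (ε | ~α)) = a + b − a·b on (0.0232, 0.3844) = 0.3987

0.399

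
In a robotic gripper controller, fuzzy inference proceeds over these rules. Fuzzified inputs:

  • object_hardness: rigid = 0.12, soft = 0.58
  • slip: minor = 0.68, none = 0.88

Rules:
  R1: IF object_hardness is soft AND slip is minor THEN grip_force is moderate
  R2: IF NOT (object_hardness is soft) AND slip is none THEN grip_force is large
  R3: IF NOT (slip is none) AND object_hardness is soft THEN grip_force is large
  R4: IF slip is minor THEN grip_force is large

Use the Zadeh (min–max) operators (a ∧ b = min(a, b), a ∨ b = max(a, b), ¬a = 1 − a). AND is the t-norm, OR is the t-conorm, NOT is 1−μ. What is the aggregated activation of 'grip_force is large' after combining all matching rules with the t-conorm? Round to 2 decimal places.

R1: soft=0.58, minor=0.68; AND[min(a, b)] → w = 0.58
R2: ¬soft=1−0.58=0.42, none=0.88; AND[min(a, b)] → w = 0.42
R3: ¬none=1−0.88=0.12, soft=0.58; AND[min(a, b)] → w = 0.12
R4: minor=0.68 → w = 0.68
Rules with consequent 'large': {R2, R3, R4} → strengths 0.42, 0.12, 0.68
Aggregate via t-conorm [max(a, b)]: 0.68

0.68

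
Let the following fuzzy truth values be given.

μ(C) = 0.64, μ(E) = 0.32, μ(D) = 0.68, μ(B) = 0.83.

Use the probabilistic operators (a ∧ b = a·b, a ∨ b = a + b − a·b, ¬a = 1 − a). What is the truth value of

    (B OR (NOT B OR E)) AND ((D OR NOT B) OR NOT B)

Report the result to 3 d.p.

0.705

NOT B = 1 − 0.8300 = 0.1700
NOT B OR E = a + b − a·b on (0.1700, 0.3200) = 0.4356
B OR (NOT B OR E) = a + b − a·b on (0.8300, 0.4356) = 0.9041
NOT B = 1 − 0.8300 = 0.1700
D OR NOT B = a + b − a·b on (0.6800, 0.1700) = 0.7344
NOT B = 1 − 0.8300 = 0.1700
(D OR NOT B) OR NOT B = a + b − a·b on (0.7344, 0.1700) = 0.7796
(B OR (NOT B OR E)) AND ((D OR NOT B) OR NOT B) = a·b on (0.9041, 0.7796) = 0.7048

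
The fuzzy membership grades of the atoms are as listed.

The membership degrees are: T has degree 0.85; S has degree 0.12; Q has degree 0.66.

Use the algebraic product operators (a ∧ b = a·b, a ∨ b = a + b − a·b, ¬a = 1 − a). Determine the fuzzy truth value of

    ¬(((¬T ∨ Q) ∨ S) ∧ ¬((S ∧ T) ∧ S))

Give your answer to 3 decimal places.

¬T = 1 − 0.8500 = 0.1500
¬T ∨ Q = a + b − a·b on (0.1500, 0.6600) = 0.7110
(¬T ∨ Q) ∨ S = a + b − a·b on (0.7110, 0.1200) = 0.7457
S ∧ T = a·b on (0.1200, 0.8500) = 0.1020
(S ∧ T) ∧ S = a·b on (0.1020, 0.1200) = 0.0122
¬((S ∧ T) ∧ S) = 1 − 0.0122 = 0.9878
((¬T ∨ Q) ∨ S) ∧ ¬((S ∧ T) ∧ S) = a·b on (0.7457, 0.9878) = 0.7366
¬(((¬T ∨ Q) ∨ S) ∧ ¬((S ∧ T) ∧ S)) = 1 − 0.7366 = 0.2634

0.263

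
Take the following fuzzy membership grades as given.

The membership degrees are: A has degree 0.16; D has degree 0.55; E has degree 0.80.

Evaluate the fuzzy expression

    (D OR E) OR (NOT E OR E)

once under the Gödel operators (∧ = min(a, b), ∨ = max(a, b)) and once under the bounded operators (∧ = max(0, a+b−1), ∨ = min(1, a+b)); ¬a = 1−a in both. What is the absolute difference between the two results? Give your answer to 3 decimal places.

0.200

Under Gödel:
  D OR E = max(a, b) on (0.55, 0.80) = 0.80
  NOT E = 1 − 0.80 = 0.20
  NOT E OR E = max(a, b) on (0.20, 0.80) = 0.80
  (D OR E) OR (NOT E OR E) = max(a, b) on (0.80, 0.80) = 0.80
  → value = 0.8000
Under bounded:
  D OR E = min(1, a+b) on (0.55, 0.80) = 1.00
  NOT E = 1 − 0.80 = 0.20
  NOT E OR E = min(1, a+b) on (0.20, 0.80) = 1.00
  (D OR E) OR (NOT E OR E) = min(1, a+b) on (1.00, 1.00) = 1.00
  → value = 1.0000
|0.8000 − 1.0000| = 0.200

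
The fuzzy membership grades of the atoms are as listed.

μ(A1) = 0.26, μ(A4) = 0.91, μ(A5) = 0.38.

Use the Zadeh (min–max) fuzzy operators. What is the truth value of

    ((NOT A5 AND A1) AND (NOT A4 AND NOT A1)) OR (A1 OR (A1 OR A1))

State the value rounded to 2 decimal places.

0.26

NOT A5 = 1 − 0.38 = 0.62
NOT A5 AND A1 = min(a, b) on (0.62, 0.26) = 0.26
NOT A4 = 1 − 0.91 = 0.09
NOT A1 = 1 − 0.26 = 0.74
NOT A4 AND NOT A1 = min(a, b) on (0.09, 0.74) = 0.09
(NOT A5 AND A1) AND (NOT A4 AND NOT A1) = min(a, b) on (0.26, 0.09) = 0.09
A1 OR A1 = max(a, b) on (0.26, 0.26) = 0.26
A1 OR (A1 OR A1) = max(a, b) on (0.26, 0.26) = 0.26
((NOT A5 AND A1) AND (NOT A4 AND NOT A1)) OR (A1 OR (A1 OR A1)) = max(a, b) on (0.09, 0.26) = 0.26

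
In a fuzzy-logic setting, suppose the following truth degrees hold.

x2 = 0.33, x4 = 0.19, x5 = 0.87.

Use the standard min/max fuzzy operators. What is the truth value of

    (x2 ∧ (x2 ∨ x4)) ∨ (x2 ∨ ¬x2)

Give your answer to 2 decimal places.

x2 ∨ x4 = max(a, b) on (0.33, 0.19) = 0.33
x2 ∧ (x2 ∨ x4) = min(a, b) on (0.33, 0.33) = 0.33
¬x2 = 1 − 0.33 = 0.67
x2 ∨ ¬x2 = max(a, b) on (0.33, 0.67) = 0.67
(x2 ∧ (x2 ∨ x4)) ∨ (x2 ∨ ¬x2) = max(a, b) on (0.33, 0.67) = 0.67

0.67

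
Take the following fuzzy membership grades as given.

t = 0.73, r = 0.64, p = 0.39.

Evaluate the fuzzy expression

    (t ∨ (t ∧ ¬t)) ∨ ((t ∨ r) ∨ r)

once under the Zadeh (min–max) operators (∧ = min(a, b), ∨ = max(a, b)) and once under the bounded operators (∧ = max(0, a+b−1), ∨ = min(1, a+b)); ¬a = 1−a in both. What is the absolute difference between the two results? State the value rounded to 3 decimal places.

0.270

Under Zadeh (min–max):
  ¬t = 1 − 0.73 = 0.27
  t ∧ ¬t = min(a, b) on (0.73, 0.27) = 0.27
  t ∨ (t ∧ ¬t) = max(a, b) on (0.73, 0.27) = 0.73
  t ∨ r = max(a, b) on (0.73, 0.64) = 0.73
  (t ∨ r) ∨ r = max(a, b) on (0.73, 0.64) = 0.73
  (t ∨ (t ∧ ¬t)) ∨ ((t ∨ r) ∨ r) = max(a, b) on (0.73, 0.73) = 0.73
  → value = 0.7300
Under bounded:
  ¬t = 1 − 0.73 = 0.27
  t ∧ ¬t = max(0, a+b−1) on (0.73, 0.27) = 0.00
  t ∨ (t ∧ ¬t) = min(1, a+b) on (0.73, 0.00) = 0.73
  t ∨ r = min(1, a+b) on (0.73, 0.64) = 1.00
  (t ∨ r) ∨ r = min(1, a+b) on (1.00, 0.64) = 1.00
  (t ∨ (t ∧ ¬t)) ∨ ((t ∨ r) ∨ r) = min(1, a+b) on (0.73, 1.00) = 1.00
  → value = 1.0000
|0.7300 − 1.0000| = 0.270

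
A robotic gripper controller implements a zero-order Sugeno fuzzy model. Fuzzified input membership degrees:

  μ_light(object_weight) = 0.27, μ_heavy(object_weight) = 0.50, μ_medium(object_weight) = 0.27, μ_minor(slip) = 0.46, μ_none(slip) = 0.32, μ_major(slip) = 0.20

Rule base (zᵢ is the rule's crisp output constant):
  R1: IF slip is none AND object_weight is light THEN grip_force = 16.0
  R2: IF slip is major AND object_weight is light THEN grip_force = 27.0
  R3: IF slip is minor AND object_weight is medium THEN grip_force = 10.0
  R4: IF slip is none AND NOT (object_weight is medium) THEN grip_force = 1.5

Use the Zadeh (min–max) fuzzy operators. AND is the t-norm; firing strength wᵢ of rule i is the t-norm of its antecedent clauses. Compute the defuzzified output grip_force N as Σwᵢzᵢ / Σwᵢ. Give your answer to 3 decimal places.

12.170

R1 (z=16.0): none=0.32, light=0.27; AND[min(a, b)] → w = 0.27
R2 (z=27.0): major=0.20, light=0.27; AND[min(a, b)] → w = 0.20
R3 (z=10.0): minor=0.46, medium=0.27; AND[min(a, b)] → w = 0.27
R4 (z=1.5): none=0.32, ¬medium=1−0.27=0.73; AND[min(a, b)] → w = 0.32
Weighted average = (0.27·16.0 + 0.20·27.0 + 0.27·10.0 + 0.32·1.5) / (0.27 + 0.20 + 0.27 + 0.32)
  = 12.9000 / 1.0600 = 12.170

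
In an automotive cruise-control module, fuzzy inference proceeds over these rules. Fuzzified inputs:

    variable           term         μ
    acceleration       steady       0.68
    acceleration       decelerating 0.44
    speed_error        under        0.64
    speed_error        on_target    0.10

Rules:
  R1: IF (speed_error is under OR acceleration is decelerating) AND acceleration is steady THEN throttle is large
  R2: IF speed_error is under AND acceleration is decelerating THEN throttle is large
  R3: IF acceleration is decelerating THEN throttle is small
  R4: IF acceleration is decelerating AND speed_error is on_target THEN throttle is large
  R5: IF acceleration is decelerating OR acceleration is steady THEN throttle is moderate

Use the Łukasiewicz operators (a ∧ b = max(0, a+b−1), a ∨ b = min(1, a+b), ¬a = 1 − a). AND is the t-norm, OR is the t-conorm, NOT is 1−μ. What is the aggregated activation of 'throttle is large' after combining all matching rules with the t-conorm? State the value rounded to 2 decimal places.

R1: (under=0.64 OR decelerating=0.44) = 1.00; AND[max(0, a+b−1)] with steady=0.68 → w = 0.68
R2: under=0.64, decelerating=0.44; AND[max(0, a+b−1)] → w = 0.08
R3: decelerating=0.44 → w = 0.44
R4: decelerating=0.44, on_target=0.10; AND[max(0, a+b−1)] → w = 0.00
R5: decelerating=0.44, steady=0.68; OR[min(1, a+b)] → w = 1.00
Rules with consequent 'large': {R1, R2, R4} → strengths 0.68, 0.08, 0.00
Aggregate via t-conorm [min(1, a+b)]: 0.76

0.76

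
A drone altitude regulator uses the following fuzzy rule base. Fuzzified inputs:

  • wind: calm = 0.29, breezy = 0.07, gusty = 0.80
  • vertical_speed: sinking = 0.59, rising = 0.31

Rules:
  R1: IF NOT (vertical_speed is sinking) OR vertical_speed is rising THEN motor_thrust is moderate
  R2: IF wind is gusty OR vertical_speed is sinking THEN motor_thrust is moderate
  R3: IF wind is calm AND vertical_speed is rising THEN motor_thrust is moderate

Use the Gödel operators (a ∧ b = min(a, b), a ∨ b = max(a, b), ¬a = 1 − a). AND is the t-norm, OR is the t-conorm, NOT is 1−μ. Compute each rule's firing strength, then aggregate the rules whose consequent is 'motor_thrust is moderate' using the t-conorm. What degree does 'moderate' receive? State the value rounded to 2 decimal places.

0.80

R1: ¬sinking=1−0.59=0.41, rising=0.31; OR[max(a, b)] → w = 0.41
R2: gusty=0.80, sinking=0.59; OR[max(a, b)] → w = 0.80
R3: calm=0.29, rising=0.31; AND[min(a, b)] → w = 0.29
Rules with consequent 'moderate': {R1, R2, R3} → strengths 0.41, 0.80, 0.29
Aggregate via t-conorm [max(a, b)]: 0.80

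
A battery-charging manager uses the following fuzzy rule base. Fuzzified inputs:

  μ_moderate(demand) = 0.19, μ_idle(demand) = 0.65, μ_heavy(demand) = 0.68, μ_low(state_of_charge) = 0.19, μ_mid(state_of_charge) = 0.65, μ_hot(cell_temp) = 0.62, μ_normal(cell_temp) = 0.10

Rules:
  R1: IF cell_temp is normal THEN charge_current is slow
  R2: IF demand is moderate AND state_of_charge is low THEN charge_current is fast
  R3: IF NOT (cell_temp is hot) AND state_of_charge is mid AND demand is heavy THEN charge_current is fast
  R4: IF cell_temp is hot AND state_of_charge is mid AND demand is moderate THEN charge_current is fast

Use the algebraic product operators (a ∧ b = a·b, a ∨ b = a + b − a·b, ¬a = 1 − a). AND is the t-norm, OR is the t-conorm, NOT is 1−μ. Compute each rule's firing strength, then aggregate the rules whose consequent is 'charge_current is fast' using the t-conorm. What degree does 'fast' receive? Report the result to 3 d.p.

R1: normal=0.10 → w = 0.1000
R2: moderate=0.19, low=0.19; AND[a·b] → w = 0.0361
R3: ¬hot=1−0.62=0.38, mid=0.65, heavy=0.68; AND[a·b] → w = 0.1680
R4: hot=0.62, mid=0.65, moderate=0.19; AND[a·b] → w = 0.0766
Rules with consequent 'fast': {R2, R3, R4} → strengths 0.0361, 0.1680, 0.0766
Aggregate via t-conorm [a + b − a·b]: 0.2594

0.259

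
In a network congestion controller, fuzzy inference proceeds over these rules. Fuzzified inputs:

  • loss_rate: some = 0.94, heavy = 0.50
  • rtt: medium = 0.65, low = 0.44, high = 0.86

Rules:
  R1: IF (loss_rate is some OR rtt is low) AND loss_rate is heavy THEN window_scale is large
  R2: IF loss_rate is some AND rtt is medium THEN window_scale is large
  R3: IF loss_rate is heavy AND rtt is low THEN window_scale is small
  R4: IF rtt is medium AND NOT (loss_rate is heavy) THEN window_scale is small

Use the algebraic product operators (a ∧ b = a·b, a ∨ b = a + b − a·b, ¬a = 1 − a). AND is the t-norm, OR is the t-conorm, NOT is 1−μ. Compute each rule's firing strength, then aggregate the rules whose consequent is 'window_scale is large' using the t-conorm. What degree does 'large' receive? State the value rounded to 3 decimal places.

0.799

R1: (some=0.94 OR low=0.44) = 0.9664; AND[a·b] with heavy=0.50 → w = 0.4832
R2: some=0.94, medium=0.65; AND[a·b] → w = 0.6110
R3: heavy=0.50, low=0.44; AND[a·b] → w = 0.2200
R4: medium=0.65, ¬heavy=1−0.50=0.50; AND[a·b] → w = 0.3250
Rules with consequent 'large': {R1, R2} → strengths 0.4832, 0.6110
Aggregate via t-conorm [a + b − a·b]: 0.7990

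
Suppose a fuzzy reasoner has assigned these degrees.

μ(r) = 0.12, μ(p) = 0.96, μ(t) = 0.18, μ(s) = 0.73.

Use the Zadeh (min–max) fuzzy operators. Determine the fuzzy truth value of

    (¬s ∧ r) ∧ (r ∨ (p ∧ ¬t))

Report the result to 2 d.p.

¬s = 1 − 0.73 = 0.27
¬s ∧ r = min(a, b) on (0.27, 0.12) = 0.12
¬t = 1 − 0.18 = 0.82
p ∧ ¬t = min(a, b) on (0.96, 0.82) = 0.82
r ∨ (p ∧ ¬t) = max(a, b) on (0.12, 0.82) = 0.82
(¬s ∧ r) ∧ (r ∨ (p ∧ ¬t)) = min(a, b) on (0.12, 0.82) = 0.12

0.12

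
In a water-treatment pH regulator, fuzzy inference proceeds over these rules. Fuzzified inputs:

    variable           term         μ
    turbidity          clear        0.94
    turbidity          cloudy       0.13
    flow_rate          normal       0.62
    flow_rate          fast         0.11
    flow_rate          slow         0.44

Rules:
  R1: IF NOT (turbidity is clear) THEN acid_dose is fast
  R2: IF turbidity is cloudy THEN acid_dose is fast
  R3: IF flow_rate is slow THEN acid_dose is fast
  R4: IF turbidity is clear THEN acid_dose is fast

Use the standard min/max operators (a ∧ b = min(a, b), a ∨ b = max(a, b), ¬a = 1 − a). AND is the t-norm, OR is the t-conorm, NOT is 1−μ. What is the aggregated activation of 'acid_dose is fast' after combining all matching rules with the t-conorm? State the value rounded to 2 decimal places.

0.94

R1: ¬clear=1−0.94=0.06 → w = 0.06
R2: cloudy=0.13 → w = 0.13
R3: slow=0.44 → w = 0.44
R4: clear=0.94 → w = 0.94
Rules with consequent 'fast': {R1, R2, R3, R4} → strengths 0.06, 0.13, 0.44, 0.94
Aggregate via t-conorm [max(a, b)]: 0.94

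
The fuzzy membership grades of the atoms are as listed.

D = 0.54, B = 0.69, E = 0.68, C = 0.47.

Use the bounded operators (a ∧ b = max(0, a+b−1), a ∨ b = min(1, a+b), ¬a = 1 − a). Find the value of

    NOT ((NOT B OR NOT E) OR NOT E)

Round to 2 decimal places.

0.05

NOT B = 1 − 0.69 = 0.31
NOT E = 1 − 0.68 = 0.32
NOT B OR NOT E = min(1, a+b) on (0.31, 0.32) = 0.63
NOT E = 1 − 0.68 = 0.32
(NOT B OR NOT E) OR NOT E = min(1, a+b) on (0.63, 0.32) = 0.95
NOT ((NOT B OR NOT E) OR NOT E) = 1 − 0.95 = 0.05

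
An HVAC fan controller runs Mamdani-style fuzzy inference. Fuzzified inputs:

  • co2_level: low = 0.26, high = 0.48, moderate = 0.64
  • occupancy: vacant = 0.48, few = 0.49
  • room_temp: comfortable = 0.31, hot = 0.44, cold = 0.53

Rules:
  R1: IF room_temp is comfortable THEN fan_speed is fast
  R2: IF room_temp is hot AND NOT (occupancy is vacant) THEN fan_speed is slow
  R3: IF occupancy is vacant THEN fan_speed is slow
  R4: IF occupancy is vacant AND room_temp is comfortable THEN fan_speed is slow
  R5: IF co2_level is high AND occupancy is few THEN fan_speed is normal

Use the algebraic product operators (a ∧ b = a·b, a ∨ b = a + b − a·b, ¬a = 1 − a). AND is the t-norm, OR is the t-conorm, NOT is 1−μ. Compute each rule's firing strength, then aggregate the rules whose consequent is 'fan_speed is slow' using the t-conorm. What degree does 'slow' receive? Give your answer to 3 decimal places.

0.659

R1: comfortable=0.31 → w = 0.3100
R2: hot=0.44, ¬vacant=1−0.48=0.52; AND[a·b] → w = 0.2288
R3: vacant=0.48 → w = 0.4800
R4: vacant=0.48, comfortable=0.31; AND[a·b] → w = 0.1488
R5: high=0.48, few=0.49; AND[a·b] → w = 0.2352
Rules with consequent 'slow': {R2, R3, R4} → strengths 0.2288, 0.4800, 0.1488
Aggregate via t-conorm [a + b − a·b]: 0.6586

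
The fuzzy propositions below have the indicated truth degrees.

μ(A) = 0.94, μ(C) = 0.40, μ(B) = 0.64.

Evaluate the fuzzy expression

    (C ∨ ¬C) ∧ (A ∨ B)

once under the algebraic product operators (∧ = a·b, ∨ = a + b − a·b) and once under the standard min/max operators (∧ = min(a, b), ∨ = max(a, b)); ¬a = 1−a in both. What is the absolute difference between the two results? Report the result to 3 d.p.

Under algebraic product:
  ¬C = 1 − 0.4000 = 0.6000
  C ∨ ¬C = a + b − a·b on (0.4000, 0.6000) = 0.7600
  A ∨ B = a + b − a·b on (0.9400, 0.6400) = 0.9784
  (C ∨ ¬C) ∧ (A ∨ B) = a·b on (0.7600, 0.9784) = 0.7436
  → value = 0.7436
Under standard min/max:
  ¬C = 1 − 0.40 = 0.60
  C ∨ ¬C = max(a, b) on (0.40, 0.60) = 0.60
  A ∨ B = max(a, b) on (0.94, 0.64) = 0.94
  (C ∨ ¬C) ∧ (A ∨ B) = min(a, b) on (0.60, 0.94) = 0.60
  → value = 0.6000
|0.7436 − 0.6000| = 0.144

0.144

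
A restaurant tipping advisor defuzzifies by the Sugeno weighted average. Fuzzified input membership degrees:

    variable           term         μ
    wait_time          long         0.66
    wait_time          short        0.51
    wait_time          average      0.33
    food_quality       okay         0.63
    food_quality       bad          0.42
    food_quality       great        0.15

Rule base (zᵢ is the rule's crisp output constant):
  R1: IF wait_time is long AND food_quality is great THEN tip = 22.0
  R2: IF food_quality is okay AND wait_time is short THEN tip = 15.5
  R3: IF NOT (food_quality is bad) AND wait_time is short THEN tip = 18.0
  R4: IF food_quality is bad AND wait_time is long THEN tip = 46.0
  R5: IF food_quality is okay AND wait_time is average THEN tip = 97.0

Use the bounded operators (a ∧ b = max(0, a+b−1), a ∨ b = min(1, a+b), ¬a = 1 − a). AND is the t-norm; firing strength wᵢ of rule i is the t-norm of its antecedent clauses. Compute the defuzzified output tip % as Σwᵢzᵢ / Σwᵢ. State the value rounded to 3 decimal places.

24.097

R1 (z=22.0): long=0.66, great=0.15; AND[max(0, a+b−1)] → w = 0.00
R2 (z=15.5): okay=0.63, short=0.51; AND[max(0, a+b−1)] → w = 0.14
R3 (z=18.0): ¬bad=1−0.42=0.58, short=0.51; AND[max(0, a+b−1)] → w = 0.09
R4 (z=46.0): bad=0.42, long=0.66; AND[max(0, a+b−1)] → w = 0.08
R5 (z=97.0): okay=0.63, average=0.33; AND[max(0, a+b−1)] → w = 0.00
Weighted average = (0.00·22.0 + 0.14·15.5 + 0.09·18.0 + 0.08·46.0 + 0.00·97.0) / (0.00 + 0.14 + 0.09 + 0.08 + 0.00)
  = 7.4700 / 0.3100 = 24.097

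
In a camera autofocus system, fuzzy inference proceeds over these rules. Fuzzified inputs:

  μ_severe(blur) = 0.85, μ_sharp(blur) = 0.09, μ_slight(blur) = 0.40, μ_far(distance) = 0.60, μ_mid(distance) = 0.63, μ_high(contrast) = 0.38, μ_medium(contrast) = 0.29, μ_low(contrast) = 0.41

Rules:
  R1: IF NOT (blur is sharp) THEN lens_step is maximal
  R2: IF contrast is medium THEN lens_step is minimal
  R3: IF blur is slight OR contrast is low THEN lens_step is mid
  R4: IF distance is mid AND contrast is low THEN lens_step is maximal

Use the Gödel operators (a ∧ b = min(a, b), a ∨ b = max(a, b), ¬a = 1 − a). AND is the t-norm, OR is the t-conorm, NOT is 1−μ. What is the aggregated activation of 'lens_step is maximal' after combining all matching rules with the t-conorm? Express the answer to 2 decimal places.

R1: ¬sharp=1−0.09=0.91 → w = 0.91
R2: medium=0.29 → w = 0.29
R3: slight=0.40, low=0.41; OR[max(a, b)] → w = 0.41
R4: mid=0.63, low=0.41; AND[min(a, b)] → w = 0.41
Rules with consequent 'maximal': {R1, R4} → strengths 0.91, 0.41
Aggregate via t-conorm [max(a, b)]: 0.91

0.91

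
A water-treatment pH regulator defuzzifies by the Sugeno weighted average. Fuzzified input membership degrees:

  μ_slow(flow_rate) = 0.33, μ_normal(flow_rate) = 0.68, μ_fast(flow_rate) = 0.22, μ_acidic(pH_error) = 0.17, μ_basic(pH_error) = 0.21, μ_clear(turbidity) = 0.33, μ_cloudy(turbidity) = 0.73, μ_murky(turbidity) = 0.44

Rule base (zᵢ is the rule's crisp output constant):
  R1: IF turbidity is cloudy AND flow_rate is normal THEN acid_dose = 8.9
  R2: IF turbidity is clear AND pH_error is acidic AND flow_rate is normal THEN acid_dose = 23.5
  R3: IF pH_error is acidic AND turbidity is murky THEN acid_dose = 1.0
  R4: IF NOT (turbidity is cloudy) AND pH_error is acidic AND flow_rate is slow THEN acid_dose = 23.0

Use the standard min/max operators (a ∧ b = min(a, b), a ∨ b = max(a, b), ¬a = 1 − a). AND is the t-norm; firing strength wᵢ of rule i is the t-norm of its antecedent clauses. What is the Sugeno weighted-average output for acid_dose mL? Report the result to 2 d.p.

R1 (z=8.9): cloudy=0.73, normal=0.68; AND[min(a, b)] → w = 0.68
R2 (z=23.5): clear=0.33, acidic=0.17, normal=0.68; AND[min(a, b)] → w = 0.17
R3 (z=1.0): acidic=0.17, murky=0.44; AND[min(a, b)] → w = 0.17
R4 (z=23.0): ¬cloudy=1−0.73=0.27, acidic=0.17, slow=0.33; AND[min(a, b)] → w = 0.17
Weighted average = (0.68·8.9 + 0.17·23.5 + 0.17·1.0 + 0.17·23.0) / (0.68 + 0.17 + 0.17 + 0.17)
  = 14.1270 / 1.1900 = 11.87

11.87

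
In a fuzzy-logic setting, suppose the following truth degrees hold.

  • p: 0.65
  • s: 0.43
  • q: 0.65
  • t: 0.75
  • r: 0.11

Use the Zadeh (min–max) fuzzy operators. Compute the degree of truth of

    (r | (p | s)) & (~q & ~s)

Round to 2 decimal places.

p | s = max(a, b) on (0.65, 0.43) = 0.65
r | (p | s) = max(a, b) on (0.11, 0.65) = 0.65
~q = 1 − 0.65 = 0.35
~s = 1 − 0.43 = 0.57
~q & ~s = min(a, b) on (0.35, 0.57) = 0.35
(r | (p | s)) & (~q & ~s) = min(a, b) on (0.65, 0.35) = 0.35

0.35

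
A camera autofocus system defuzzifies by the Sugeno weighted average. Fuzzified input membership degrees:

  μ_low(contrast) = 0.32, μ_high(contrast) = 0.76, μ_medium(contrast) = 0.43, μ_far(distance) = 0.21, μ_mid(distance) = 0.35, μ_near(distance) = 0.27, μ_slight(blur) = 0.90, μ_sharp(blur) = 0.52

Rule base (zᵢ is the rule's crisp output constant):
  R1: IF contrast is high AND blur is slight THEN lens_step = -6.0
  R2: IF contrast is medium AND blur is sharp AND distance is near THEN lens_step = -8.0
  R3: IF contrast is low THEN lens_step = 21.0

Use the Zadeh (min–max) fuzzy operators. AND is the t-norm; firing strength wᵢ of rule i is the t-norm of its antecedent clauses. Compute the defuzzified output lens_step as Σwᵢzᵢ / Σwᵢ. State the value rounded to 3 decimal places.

R1 (z=-6.0): high=0.76, slight=0.90; AND[min(a, b)] → w = 0.76
R2 (z=-8.0): medium=0.43, sharp=0.52, near=0.27; AND[min(a, b)] → w = 0.27
R3 (z=21.0): low=0.32 → w = 0.32
Weighted average = (0.76·-6.0 + 0.27·-8.0 + 0.32·21.0) / (0.76 + 0.27 + 0.32)
  = 0.0000 / 1.3500 = 0.000

0.000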